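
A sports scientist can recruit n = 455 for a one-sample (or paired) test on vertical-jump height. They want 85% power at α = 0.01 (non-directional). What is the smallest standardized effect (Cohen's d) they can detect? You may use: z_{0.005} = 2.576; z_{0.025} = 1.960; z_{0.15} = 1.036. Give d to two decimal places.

For a single sample (or paired design) of n = 455: d_min = (z_{α/2} + z_β)/√n.
z-sum = 2.576 + 1.036 = 3.612.
d_min = 3.612 / √455 = 3.612 / 21.331 = 0.169.

d_min ≈ 0.17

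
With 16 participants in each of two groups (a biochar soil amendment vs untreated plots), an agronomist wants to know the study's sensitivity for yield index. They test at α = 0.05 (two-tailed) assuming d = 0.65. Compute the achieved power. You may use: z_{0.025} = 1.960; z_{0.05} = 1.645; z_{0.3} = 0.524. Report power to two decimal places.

power ≈ 0.45

For two equal groups, power = Φ(d·√(n/2) − z_{α/2}).
d·√(n/2) = 0.65 × √(16/2) = 0.65 × 2.828 = 1.838.
z_β = 1.838 − 1.960 = -0.122.
Power = Φ(-0.122) = 0.452.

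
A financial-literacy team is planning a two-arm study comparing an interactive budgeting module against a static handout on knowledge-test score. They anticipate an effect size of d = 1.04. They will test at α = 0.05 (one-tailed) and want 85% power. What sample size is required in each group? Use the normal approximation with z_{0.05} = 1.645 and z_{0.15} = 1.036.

For two independent groups with equal n: n = 2·((z_{α} + z_β) / d)².
z_{α} + z_β = 1.645 + 1.036 = 2.681.
n = 2 × (2.681 / 1.04)² = 2 × 2.578² = 2 × 6.65 = 13.3.
Round up to the next whole participant.

n = 14 per group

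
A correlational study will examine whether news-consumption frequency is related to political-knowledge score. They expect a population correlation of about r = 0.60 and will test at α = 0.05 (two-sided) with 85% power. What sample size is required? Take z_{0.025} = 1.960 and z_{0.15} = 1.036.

Fisher's z: C = ½·ln((1+r)/(1−r)) = ½·ln(4.0000) = 0.6931.
n = ((z_{α/2} + z_β)/C)² + 3.
(1.960 + 1.036) / 0.6931 = 2.996 / 0.6931 = 4.323.
n = 4.323² + 3 = 18.68 + 3 = 21.7.
Round up.

n = 22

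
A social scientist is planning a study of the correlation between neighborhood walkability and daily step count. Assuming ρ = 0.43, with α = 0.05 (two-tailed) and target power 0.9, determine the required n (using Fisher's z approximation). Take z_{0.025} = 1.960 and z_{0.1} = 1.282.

Fisher's z: C = ½·ln((1+r)/(1−r)) = ½·ln(2.5088) = 0.4599.
n = ((z_{α/2} + z_β)/C)² + 3.
(1.960 + 1.282) / 0.4599 = 3.242 / 0.4599 = 7.049.
n = 7.049² + 3 = 49.69 + 3 = 52.7.
Round up.

n = 53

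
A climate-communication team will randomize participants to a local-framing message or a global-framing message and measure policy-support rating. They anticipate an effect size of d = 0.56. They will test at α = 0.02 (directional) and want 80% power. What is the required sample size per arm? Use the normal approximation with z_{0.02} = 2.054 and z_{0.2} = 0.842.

n = 54 per group

For two independent groups with equal n: n = 2·((z_{α} + z_β) / d)².
z_{α} + z_β = 2.054 + 0.842 = 2.896.
n = 2 × (2.896 / 0.56)² = 2 × 5.171² = 2 × 26.74 = 53.5.
Round up to the next whole participant.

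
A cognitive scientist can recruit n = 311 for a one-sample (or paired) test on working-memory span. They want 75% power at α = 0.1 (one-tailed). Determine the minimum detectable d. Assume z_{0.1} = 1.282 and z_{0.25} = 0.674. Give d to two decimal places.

For a single sample (or paired design) of n = 311: d_min = (z_{α} + z_β)/√n.
z-sum = 1.282 + 0.674 = 1.956.
d_min = 1.956 / √311 = 1.956 / 17.635 = 0.111.

d_min ≈ 0.11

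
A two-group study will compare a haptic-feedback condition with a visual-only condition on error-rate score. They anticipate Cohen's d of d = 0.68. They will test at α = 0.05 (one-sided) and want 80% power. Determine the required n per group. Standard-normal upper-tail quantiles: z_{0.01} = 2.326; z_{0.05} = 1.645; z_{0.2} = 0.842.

n = 27 per group

For two independent groups with equal n: n = 2·((z_{α} + z_β) / d)².
z_{α} + z_β = 1.645 + 0.842 = 2.487.
n = 2 × (2.487 / 0.68)² = 2 × 3.657² = 2 × 13.38 = 26.8.
Round up to the next whole participant.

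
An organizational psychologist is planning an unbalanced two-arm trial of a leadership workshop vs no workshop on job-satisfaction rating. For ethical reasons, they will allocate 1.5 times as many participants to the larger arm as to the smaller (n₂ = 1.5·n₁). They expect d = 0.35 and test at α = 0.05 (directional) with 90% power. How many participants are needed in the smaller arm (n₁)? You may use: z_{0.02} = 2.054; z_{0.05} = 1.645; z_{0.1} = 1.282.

With allocation ratio k = n₂/n₁ = 1.5, Var(x̄₁−x̄₂) = σ²(1/n₁ + 1/(k·n₁)) = σ²·(k+1)/(k·n₁).
So n₁ = (1 + 1/k)·((z_{α} + z_β)/d)² = 1.667 × (2.927/0.35)².
n₁ = 1.667 × 69.94 = 116.6.
Round up: n₁ = 117, giving n₂ = ⌈1.5 × 117⌉ = ⌈175.5⌉ = 176.

n₁ = 117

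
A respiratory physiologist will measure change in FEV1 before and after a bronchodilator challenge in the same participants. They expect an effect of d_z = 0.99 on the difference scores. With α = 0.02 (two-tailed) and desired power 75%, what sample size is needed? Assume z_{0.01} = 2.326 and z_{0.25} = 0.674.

For a paired (one-sample on differences) test: n = ((z_{α/2} + z_β) / d)².
z_{α/2} + z_β = 2.326 + 0.674 = 3.000.
n = (3.000 / 0.99)² = 3.030² = 9.18.
Round up.

n = 10 pairs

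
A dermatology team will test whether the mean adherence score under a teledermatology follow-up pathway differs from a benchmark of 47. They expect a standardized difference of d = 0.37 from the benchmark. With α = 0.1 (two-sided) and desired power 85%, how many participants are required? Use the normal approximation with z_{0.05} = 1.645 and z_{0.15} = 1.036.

n = 53

For a one-sample test: n = ((z_{α/2} + z_β) / d)².
z_{α/2} + z_β = 1.645 + 1.036 = 2.681.
n = (2.681 / 0.37)² = 7.246² = 52.50.
Round up.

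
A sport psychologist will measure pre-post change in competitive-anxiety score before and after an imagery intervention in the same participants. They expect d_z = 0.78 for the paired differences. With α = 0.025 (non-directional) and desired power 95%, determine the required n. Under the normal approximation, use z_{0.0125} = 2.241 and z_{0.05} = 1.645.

n = 25 pairs

For a paired (one-sample on differences) test: n = ((z_{α/2} + z_β) / d)².
z_{α/2} + z_β = 2.241 + 1.645 = 3.886.
n = (3.886 / 0.78)² = 4.982² = 24.82.
Round up.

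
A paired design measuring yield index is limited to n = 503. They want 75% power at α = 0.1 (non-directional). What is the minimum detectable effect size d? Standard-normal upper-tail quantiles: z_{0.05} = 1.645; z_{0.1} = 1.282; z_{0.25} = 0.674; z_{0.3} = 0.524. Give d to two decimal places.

For a single sample (or paired design) of n = 503: d_min = (z_{α/2} + z_β)/√n.
z-sum = 1.645 + 0.674 = 2.319.
d_min = 2.319 / √503 = 2.319 / 22.428 = 0.103.

d_min ≈ 0.10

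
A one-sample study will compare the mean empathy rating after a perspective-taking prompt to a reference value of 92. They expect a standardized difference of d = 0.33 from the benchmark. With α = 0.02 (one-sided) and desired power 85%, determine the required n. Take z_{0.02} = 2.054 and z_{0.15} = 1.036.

For a one-sample test: n = ((z_{α} + z_β) / d)².
z_{α} + z_β = 2.054 + 1.036 = 3.090.
n = (3.090 / 0.33)² = 9.364² = 87.68.
Round up.

n = 88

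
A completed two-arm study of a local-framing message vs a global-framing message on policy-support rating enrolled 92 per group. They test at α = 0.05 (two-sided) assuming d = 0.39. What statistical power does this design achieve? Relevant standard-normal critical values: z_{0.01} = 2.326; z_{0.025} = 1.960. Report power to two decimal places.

For two equal groups, power = Φ(d·√(n/2) − z_{α/2}).
d·√(n/2) = 0.39 × √(92/2) = 0.39 × 6.782 = 2.645.
z_β = 2.645 − 1.960 = 0.685.
Power = Φ(0.685) = 0.753.

power ≈ 0.75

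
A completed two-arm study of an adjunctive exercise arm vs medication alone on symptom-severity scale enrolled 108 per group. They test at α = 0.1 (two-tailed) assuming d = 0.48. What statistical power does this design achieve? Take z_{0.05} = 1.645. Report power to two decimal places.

power ≈ 0.97

For two equal groups, power = Φ(d·√(n/2) − z_{α/2}).
d·√(n/2) = 0.48 × √(108/2) = 0.48 × 7.348 = 3.527.
z_β = 3.527 − 1.645 = 1.882.
Power = Φ(1.882) = 0.970.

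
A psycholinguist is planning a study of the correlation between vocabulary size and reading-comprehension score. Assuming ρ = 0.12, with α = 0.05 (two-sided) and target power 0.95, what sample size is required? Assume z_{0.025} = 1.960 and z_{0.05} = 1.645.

Fisher's z: C = ½·ln((1+r)/(1−r)) = ½·ln(1.2727) = 0.1206.
n = ((z_{α/2} + z_β)/C)² + 3.
(1.960 + 1.645) / 0.1206 = 3.605 / 0.1206 = 29.892.
n = 29.892² + 3 = 893.54 + 3 = 896.5.
Round up.

n = 897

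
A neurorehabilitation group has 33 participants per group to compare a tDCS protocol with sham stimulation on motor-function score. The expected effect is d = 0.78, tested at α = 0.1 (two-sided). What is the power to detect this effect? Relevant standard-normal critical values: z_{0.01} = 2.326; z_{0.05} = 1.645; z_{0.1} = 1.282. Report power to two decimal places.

power ≈ 0.94

For two equal groups, power = Φ(d·√(n/2) − z_{α/2}).
d·√(n/2) = 0.78 × √(33/2) = 0.78 × 4.062 = 3.168.
z_β = 3.168 − 1.645 = 1.523.
Power = Φ(1.523) = 0.936.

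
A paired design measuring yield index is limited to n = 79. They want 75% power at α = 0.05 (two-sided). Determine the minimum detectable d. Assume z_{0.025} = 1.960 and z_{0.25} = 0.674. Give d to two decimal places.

d_min ≈ 0.30

For a single sample (or paired design) of n = 79: d_min = (z_{α/2} + z_β)/√n.
z-sum = 1.960 + 0.674 = 2.634.
d_min = 2.634 / √79 = 2.634 / 8.888 = 0.296.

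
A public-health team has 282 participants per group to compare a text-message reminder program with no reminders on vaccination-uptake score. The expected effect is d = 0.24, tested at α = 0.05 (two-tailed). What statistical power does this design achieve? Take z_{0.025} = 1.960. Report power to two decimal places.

power ≈ 0.81

For two equal groups, power = Φ(d·√(n/2) − z_{α/2}).
d·√(n/2) = 0.24 × √(282/2) = 0.24 × 11.874 = 2.850.
z_β = 2.850 − 1.960 = 0.890.
Power = Φ(0.890) = 0.813.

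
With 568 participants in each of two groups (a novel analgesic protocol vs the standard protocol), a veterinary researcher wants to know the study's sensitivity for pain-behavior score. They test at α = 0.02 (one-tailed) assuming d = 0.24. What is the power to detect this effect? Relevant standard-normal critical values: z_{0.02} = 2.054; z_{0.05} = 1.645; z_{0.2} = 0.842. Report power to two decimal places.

power ≈ 0.98

For two equal groups, power = Φ(d·√(n/2) − z_{α}).
d·√(n/2) = 0.24 × √(568/2) = 0.24 × 16.852 = 4.045.
z_β = 4.045 − 2.054 = 1.991.
Power = Φ(1.991) = 0.977.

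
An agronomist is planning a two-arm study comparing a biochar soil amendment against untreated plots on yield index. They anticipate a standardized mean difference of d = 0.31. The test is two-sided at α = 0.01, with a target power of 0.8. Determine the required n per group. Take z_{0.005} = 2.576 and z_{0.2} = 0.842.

n = 244 per group

For two independent groups with equal n: n = 2·((z_{α/2} + z_β) / d)².
z_{α/2} + z_β = 2.576 + 0.842 = 3.418.
n = 2 × (3.418 / 0.31)² = 2 × 11.026² = 2 × 121.57 = 243.1.
Round up to the next whole participant.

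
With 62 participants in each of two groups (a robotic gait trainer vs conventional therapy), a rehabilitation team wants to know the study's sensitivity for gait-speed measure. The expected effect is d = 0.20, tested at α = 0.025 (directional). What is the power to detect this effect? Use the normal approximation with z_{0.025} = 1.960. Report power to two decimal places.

For two equal groups, power = Φ(d·√(n/2) − z_{α}).
d·√(n/2) = 0.20 × √(62/2) = 0.20 × 5.568 = 1.114.
z_β = 1.114 − 1.960 = -0.846.
Power = Φ(-0.846) = 0.199.

power ≈ 0.20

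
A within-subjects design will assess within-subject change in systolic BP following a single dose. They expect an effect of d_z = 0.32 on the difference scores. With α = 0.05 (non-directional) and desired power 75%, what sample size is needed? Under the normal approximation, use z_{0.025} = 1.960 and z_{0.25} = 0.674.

For a paired (one-sample on differences) test: n = ((z_{α/2} + z_β) / d)².
z_{α/2} + z_β = 1.960 + 0.674 = 2.634.
n = (2.634 / 0.32)² = 8.231² = 67.75.
Round up.

n = 68 pairs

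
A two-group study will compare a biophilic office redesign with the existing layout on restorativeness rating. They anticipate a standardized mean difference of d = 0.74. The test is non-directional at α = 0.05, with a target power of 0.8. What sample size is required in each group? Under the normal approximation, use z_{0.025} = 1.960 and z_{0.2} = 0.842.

For two independent groups with equal n: n = 2·((z_{α/2} + z_β) / d)².
z_{α/2} + z_β = 1.960 + 0.842 = 2.802.
n = 2 × (2.802 / 0.74)² = 2 × 3.786² = 2 × 14.34 = 28.7.
Round up to the next whole participant.

n = 29 per group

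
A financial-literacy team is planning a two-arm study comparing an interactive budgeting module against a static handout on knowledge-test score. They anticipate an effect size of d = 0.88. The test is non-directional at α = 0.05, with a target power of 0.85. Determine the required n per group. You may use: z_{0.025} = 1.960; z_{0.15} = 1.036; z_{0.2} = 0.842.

n = 24 per group

For two independent groups with equal n: n = 2·((z_{α/2} + z_β) / d)².
z_{α/2} + z_β = 1.960 + 1.036 = 2.996.
n = 2 × (2.996 / 0.88)² = 2 × 3.405² = 2 × 11.59 = 23.2.
Round up to the next whole participant.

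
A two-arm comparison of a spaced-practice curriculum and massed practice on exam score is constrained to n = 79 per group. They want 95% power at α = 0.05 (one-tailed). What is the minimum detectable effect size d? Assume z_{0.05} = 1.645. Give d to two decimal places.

For two independent groups of n = 79 each: d_min = (z_{α} + z_β)·√(2/n).
z-sum = 1.645 + 1.645 = 3.290.
d_min = 3.290 × √(2/79) = 3.290 × 0.1591 = 0.523.

d_min ≈ 0.52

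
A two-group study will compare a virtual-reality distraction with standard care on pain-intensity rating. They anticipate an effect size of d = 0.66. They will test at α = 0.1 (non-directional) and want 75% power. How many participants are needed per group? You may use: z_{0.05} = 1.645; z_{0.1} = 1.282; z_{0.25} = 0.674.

For two independent groups with equal n: n = 2·((z_{α/2} + z_β) / d)².
z_{α/2} + z_β = 1.645 + 0.674 = 2.319.
n = 2 × (2.319 / 0.66)² = 2 × 3.514² = 2 × 12.35 = 24.7.
Round up to the next whole participant.

n = 25 per group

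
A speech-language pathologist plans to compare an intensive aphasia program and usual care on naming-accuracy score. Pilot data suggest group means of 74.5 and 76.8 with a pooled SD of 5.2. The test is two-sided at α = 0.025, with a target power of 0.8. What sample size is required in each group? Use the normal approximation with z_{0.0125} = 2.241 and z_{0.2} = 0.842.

n = 98 per group

Cohen's d = |M₁ − M₂| / SD_pooled = |74.5 − 76.8| / 5.2 = 2.3 / 5.2 = 0.442.
For two independent groups with equal n: n = 2·((z_{α/2} + z_β) / d)².
z_{α/2} + z_β = 2.241 + 0.842 = 3.083.
n = 2 × (3.083 / 0.442)² = 2 × 6.975² = 2 × 48.65 = 97.3.
Round up to the next whole participant.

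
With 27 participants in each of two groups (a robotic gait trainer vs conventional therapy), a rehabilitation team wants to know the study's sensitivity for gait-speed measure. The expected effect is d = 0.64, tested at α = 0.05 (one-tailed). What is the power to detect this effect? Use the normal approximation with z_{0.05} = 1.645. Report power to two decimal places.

power ≈ 0.76

For two equal groups, power = Φ(d·√(n/2) − z_{α}).
d·√(n/2) = 0.64 × √(27/2) = 0.64 × 3.674 = 2.352.
z_β = 2.352 − 1.645 = 0.707.
Power = Φ(0.707) = 0.760.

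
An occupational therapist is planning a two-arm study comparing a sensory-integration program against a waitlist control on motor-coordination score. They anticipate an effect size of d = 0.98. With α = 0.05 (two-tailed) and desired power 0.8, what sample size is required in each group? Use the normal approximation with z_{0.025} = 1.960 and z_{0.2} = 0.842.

For two independent groups with equal n: n = 2·((z_{α/2} + z_β) / d)².
z_{α/2} + z_β = 1.960 + 0.842 = 2.802.
n = 2 × (2.802 / 0.98)² = 2 × 2.859² = 2 × 8.17 = 16.3.
Round up to the next whole participant.

n = 17 per group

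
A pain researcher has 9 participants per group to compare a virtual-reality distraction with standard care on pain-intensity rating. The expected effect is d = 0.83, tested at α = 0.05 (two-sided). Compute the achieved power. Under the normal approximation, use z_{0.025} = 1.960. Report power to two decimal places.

For two equal groups, power = Φ(d·√(n/2) − z_{α/2}).
d·√(n/2) = 0.83 × √(9/2) = 0.83 × 2.121 = 1.761.
z_β = 1.761 − 1.960 = -0.199.
Power = Φ(-0.199) = 0.421.

power ≈ 0.42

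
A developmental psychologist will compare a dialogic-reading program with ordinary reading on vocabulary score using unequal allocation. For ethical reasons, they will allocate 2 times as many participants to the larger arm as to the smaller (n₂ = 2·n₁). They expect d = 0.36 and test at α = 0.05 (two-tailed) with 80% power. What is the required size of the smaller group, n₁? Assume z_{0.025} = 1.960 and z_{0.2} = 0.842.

n₁ = 91

With allocation ratio k = n₂/n₁ = 2, Var(x̄₁−x̄₂) = σ²(1/n₁ + 1/(k·n₁)) = σ²·(k+1)/(k·n₁).
So n₁ = (1 + 1/k)·((z_{α/2} + z_β)/d)² = 1.500 × (2.802/0.36)².
n₁ = 1.500 × 60.58 = 90.9.
Round up: n₁ = 91, giving n₂ = 2 × 91 = 182.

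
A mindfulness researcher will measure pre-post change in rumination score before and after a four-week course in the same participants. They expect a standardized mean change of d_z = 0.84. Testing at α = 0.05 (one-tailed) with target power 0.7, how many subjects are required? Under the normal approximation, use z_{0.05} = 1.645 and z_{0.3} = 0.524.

For a paired (one-sample on differences) test: n = ((z_{α} + z_β) / d)².
z_{α} + z_β = 1.645 + 0.524 = 2.169.
n = (2.169 / 0.84)² = 2.582² = 6.67.
Round up.

n = 7 pairs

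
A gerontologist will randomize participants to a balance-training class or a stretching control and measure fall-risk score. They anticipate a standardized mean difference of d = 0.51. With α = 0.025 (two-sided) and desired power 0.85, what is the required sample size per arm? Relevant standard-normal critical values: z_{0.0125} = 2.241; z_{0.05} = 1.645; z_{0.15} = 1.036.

For two independent groups with equal n: n = 2·((z_{α/2} + z_β) / d)².
z_{α/2} + z_β = 2.241 + 1.036 = 3.277.
n = 2 × (3.277 / 0.51)² = 2 × 6.425² = 2 × 41.29 = 82.6.
Round up to the next whole participant.

n = 83 per group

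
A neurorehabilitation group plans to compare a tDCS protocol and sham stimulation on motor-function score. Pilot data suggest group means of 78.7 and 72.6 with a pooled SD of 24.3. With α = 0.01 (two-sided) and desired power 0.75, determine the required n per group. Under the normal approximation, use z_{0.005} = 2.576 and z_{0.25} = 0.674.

n = 336 per group

Cohen's d = |M₁ − M₂| / SD_pooled = |78.7 − 72.6| / 24.3 = 6.1 / 24.3 = 0.251.
For two independent groups with equal n: n = 2·((z_{α/2} + z_β) / d)².
z_{α/2} + z_β = 2.576 + 0.674 = 3.250.
n = 2 × (3.250 / 0.251)² = 2 × 12.948² = 2 × 167.66 = 335.3.
Round up to the next whole participant.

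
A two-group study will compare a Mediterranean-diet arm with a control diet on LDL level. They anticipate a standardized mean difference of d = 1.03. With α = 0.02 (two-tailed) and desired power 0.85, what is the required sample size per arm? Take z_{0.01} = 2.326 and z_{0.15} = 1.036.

For two independent groups with equal n: n = 2·((z_{α/2} + z_β) / d)².
z_{α/2} + z_β = 2.326 + 1.036 = 3.362.
n = 2 × (3.362 / 1.03)² = 2 × 3.264² = 2 × 10.65 = 21.3.
Round up to the next whole participant.

n = 22 per group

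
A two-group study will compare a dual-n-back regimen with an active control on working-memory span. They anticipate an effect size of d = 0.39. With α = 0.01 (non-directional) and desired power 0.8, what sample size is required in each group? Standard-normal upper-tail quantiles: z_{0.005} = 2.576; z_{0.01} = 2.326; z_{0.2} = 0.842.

For two independent groups with equal n: n = 2·((z_{α/2} + z_β) / d)².
z_{α/2} + z_β = 2.576 + 0.842 = 3.418.
n = 2 × (3.418 / 0.39)² = 2 × 8.764² = 2 × 76.81 = 153.6.
Round up to the next whole participant.

n = 154 per group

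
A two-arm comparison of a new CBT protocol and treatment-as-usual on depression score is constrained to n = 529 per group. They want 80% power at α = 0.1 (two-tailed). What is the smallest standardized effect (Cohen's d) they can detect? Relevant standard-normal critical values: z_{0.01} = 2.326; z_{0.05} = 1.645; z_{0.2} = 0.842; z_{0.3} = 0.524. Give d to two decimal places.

d_min ≈ 0.15

For two independent groups of n = 529 each: d_min = (z_{α/2} + z_β)·√(2/n).
z-sum = 1.645 + 0.842 = 2.487.
d_min = 2.487 × √(2/529) = 2.487 × 0.0615 = 0.153.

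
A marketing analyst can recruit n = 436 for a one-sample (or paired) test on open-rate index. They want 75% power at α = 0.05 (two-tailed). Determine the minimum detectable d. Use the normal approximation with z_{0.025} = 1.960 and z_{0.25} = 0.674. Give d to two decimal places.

For a single sample (or paired design) of n = 436: d_min = (z_{α/2} + z_β)/√n.
z-sum = 1.960 + 0.674 = 2.634.
d_min = 2.634 / √436 = 2.634 / 20.881 = 0.126.

d_min ≈ 0.13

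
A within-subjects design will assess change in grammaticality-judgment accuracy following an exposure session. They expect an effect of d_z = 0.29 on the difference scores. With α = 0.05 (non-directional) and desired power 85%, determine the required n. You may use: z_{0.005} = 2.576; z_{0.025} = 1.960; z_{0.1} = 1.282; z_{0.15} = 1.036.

n = 107 pairs

For a paired (one-sample on differences) test: n = ((z_{α/2} + z_β) / d)².
z_{α/2} + z_β = 1.960 + 1.036 = 2.996.
n = (2.996 / 0.29)² = 10.331² = 106.73.
Round up.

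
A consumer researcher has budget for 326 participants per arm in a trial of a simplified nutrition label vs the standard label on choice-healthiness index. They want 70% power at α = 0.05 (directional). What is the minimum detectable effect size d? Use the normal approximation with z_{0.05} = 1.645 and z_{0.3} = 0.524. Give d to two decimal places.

For two independent groups of n = 326 each: d_min = (z_{α} + z_β)·√(2/n).
z-sum = 1.645 + 0.524 = 2.169.
d_min = 2.169 × √(2/326) = 2.169 × 0.0783 = 0.170.

d_min ≈ 0.17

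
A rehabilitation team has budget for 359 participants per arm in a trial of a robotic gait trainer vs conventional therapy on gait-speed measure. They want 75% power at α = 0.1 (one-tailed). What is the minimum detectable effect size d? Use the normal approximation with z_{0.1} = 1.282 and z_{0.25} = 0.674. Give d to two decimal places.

For two independent groups of n = 359 each: d_min = (z_{α} + z_β)·√(2/n).
z-sum = 1.282 + 0.674 = 1.956.
d_min = 1.956 × √(2/359) = 1.956 × 0.0746 = 0.146.

d_min ≈ 0.15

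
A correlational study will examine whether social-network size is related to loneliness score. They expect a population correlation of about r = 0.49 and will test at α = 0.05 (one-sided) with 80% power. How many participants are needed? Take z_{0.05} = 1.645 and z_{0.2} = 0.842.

n = 25

Fisher's z: C = ½·ln((1+r)/(1−r)) = ½·ln(2.9216) = 0.5361.
n = ((z_{α} + z_β)/C)² + 3.
(1.645 + 0.842) / 0.5361 = 2.487 / 0.5361 = 4.639.
n = 4.639² + 3 = 21.52 + 3 = 24.5.
Round up.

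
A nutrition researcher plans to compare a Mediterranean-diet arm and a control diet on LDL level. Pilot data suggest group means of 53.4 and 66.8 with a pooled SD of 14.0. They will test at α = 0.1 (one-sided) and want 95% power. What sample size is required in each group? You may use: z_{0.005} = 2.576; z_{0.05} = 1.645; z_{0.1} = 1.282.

n = 19 per group

Cohen's d = |M₁ − M₂| / SD_pooled = |53.4 − 66.8| / 14.0 = 13.4 / 14.0 = 0.957.
For two independent groups with equal n: n = 2·((z_{α} + z_β) / d)².
z_{α} + z_β = 1.282 + 1.645 = 2.927.
n = 2 × (2.927 / 0.957)² = 2 × 3.059² = 2 × 9.35 = 18.7.
Round up to the next whole participant.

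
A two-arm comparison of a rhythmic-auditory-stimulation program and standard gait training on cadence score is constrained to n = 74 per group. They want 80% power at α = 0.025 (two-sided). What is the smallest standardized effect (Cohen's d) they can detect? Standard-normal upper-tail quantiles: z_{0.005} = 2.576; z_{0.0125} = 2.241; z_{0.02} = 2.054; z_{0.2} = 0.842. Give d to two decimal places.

d_min ≈ 0.51

For two independent groups of n = 74 each: d_min = (z_{α/2} + z_β)·√(2/n).
z-sum = 2.241 + 0.842 = 3.083.
d_min = 3.083 × √(2/74) = 3.083 × 0.1644 = 0.507.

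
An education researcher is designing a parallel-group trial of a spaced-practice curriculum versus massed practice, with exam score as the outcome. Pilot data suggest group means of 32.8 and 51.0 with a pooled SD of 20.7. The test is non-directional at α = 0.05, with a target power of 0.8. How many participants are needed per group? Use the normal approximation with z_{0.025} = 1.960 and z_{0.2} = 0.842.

Cohen's d = |M₁ − M₂| / SD_pooled = |32.8 − 51.0| / 20.7 = 18.2 / 20.7 = 0.879.
For two independent groups with equal n: n = 2·((z_{α/2} + z_β) / d)².
z_{α/2} + z_β = 1.960 + 0.842 = 2.802.
n = 2 × (2.802 / 0.879)² = 2 × 3.188² = 2 × 10.16 = 20.3.
Round up to the next whole participant.

n = 21 per group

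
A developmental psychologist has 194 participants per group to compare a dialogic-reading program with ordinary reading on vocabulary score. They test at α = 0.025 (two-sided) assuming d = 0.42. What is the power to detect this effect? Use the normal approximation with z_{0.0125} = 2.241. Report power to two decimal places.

For two equal groups, power = Φ(d·√(n/2) − z_{α/2}).
d·√(n/2) = 0.42 × √(194/2) = 0.42 × 9.849 = 4.137.
z_β = 4.137 − 2.241 = 1.896.
Power = Φ(1.896) = 0.971.

power ≈ 0.97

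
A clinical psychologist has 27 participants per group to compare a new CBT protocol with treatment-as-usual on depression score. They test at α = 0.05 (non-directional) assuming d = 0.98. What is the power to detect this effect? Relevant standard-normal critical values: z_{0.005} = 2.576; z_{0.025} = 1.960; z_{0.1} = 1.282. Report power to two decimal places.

power ≈ 0.95

For two equal groups, power = Φ(d·√(n/2) − z_{α/2}).
d·√(n/2) = 0.98 × √(27/2) = 0.98 × 3.674 = 3.601.
z_β = 3.601 − 1.960 = 1.641.
Power = Φ(1.641) = 0.950.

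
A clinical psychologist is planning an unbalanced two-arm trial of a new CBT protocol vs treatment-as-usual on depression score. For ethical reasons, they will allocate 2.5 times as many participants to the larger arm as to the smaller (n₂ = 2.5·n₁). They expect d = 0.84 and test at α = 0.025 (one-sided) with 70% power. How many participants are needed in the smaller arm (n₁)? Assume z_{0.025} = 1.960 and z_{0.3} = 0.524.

n₁ = 13

With allocation ratio k = n₂/n₁ = 2.5, Var(x̄₁−x̄₂) = σ²(1/n₁ + 1/(k·n₁)) = σ²·(k+1)/(k·n₁).
So n₁ = (1 + 1/k)·((z_{α} + z_β)/d)² = 1.400 × (2.484/0.84)².
n₁ = 1.400 × 8.74 = 12.2.
Round up: n₁ = 13, giving n₂ = ⌈2.5 × 13⌉ = ⌈32.5⌉ = 33.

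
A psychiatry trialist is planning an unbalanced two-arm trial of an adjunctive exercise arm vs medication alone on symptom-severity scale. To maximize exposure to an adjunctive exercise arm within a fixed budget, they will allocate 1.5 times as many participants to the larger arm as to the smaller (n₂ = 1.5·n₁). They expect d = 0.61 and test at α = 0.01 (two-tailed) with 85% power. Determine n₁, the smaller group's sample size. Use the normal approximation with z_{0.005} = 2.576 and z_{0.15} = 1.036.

With allocation ratio k = n₂/n₁ = 1.5, Var(x̄₁−x̄₂) = σ²(1/n₁ + 1/(k·n₁)) = σ²·(k+1)/(k·n₁).
So n₁ = (1 + 1/k)·((z_{α/2} + z_β)/d)² = 1.667 × (3.612/0.61)².
n₁ = 1.667 × 35.06 = 58.4.
Round up: n₁ = 59, giving n₂ = ⌈1.5 × 59⌉ = ⌈88.5⌉ = 89.

n₁ = 59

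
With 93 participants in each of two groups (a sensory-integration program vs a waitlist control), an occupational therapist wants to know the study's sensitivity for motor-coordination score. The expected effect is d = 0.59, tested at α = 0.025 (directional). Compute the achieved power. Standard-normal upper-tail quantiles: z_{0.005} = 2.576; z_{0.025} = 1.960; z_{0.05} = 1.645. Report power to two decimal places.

power ≈ 0.98

For two equal groups, power = Φ(d·√(n/2) − z_{α}).
d·√(n/2) = 0.59 × √(93/2) = 0.59 × 6.819 = 4.023.
z_β = 4.023 − 1.960 = 2.063.
Power = Φ(2.063) = 0.980.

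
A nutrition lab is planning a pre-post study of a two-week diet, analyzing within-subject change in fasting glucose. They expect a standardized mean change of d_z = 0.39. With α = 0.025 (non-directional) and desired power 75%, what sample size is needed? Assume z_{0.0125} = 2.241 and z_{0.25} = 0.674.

n = 56 pairs

For a paired (one-sample on differences) test: n = ((z_{α/2} + z_β) / d)².
z_{α/2} + z_β = 2.241 + 0.674 = 2.915.
n = (2.915 / 0.39)² = 7.474² = 55.87.
Round up.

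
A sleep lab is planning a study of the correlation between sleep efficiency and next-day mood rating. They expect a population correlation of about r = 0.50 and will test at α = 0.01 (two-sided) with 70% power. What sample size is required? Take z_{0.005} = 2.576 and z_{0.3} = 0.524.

Fisher's z: C = ½·ln((1+r)/(1−r)) = ½·ln(3.0000) = 0.5493.
n = ((z_{α/2} + z_β)/C)² + 3.
(2.576 + 0.524) / 0.5493 = 3.100 / 0.5493 = 5.644.
n = 5.644² + 3 = 31.85 + 3 = 34.8.
Round up.

n = 35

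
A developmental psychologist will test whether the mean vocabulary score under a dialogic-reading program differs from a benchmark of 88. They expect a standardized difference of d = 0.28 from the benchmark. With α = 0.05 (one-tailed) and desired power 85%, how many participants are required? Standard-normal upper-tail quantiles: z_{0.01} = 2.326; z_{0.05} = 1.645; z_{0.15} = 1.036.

n = 92

For a one-sample test: n = ((z_{α} + z_β) / d)².
z_{α} + z_β = 1.645 + 1.036 = 2.681.
n = (2.681 / 0.28)² = 9.575² = 91.68.
Round up.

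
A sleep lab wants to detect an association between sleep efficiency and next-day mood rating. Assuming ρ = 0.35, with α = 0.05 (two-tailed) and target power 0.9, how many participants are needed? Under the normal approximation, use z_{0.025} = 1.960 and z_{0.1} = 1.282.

Fisher's z: C = ½·ln((1+r)/(1−r)) = ½·ln(2.0769) = 0.3654.
n = ((z_{α/2} + z_β)/C)² + 3.
(1.960 + 1.282) / 0.3654 = 3.242 / 0.3654 = 8.872.
n = 8.872² + 3 = 78.72 + 3 = 81.7.
Round up.

n = 82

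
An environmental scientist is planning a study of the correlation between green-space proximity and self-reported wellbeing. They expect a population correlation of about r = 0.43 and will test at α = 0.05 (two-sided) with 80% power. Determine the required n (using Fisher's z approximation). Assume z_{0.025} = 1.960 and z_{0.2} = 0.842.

Fisher's z: C = ½·ln((1+r)/(1−r)) = ½·ln(2.5088) = 0.4599.
n = ((z_{α/2} + z_β)/C)² + 3.
(1.960 + 0.842) / 0.4599 = 2.802 / 0.4599 = 6.093.
n = 6.093² + 3 = 37.12 + 3 = 40.1.
Round up.

n = 41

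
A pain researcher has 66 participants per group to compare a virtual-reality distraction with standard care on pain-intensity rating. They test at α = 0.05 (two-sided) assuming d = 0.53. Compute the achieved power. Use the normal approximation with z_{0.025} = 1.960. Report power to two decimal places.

power ≈ 0.86

For two equal groups, power = Φ(d·√(n/2) − z_{α/2}).
d·√(n/2) = 0.53 × √(66/2) = 0.53 × 5.745 = 3.045.
z_β = 3.045 − 1.960 = 1.085.
Power = Φ(1.085) = 0.861.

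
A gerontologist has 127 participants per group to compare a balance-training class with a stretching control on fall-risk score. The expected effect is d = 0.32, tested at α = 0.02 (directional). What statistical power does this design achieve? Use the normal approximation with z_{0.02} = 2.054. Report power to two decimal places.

power ≈ 0.69

For two equal groups, power = Φ(d·√(n/2) − z_{α}).
d·√(n/2) = 0.32 × √(127/2) = 0.32 × 7.969 = 2.550.
z_β = 2.550 − 2.054 = 0.496.
Power = Φ(0.496) = 0.690.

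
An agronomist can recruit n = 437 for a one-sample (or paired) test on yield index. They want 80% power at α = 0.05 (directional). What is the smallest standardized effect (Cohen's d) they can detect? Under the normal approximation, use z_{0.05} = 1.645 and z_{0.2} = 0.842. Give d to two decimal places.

For a single sample (or paired design) of n = 437: d_min = (z_{α} + z_β)/√n.
z-sum = 1.645 + 0.842 = 2.487.
d_min = 2.487 / √437 = 2.487 / 20.905 = 0.119.

d_min ≈ 0.12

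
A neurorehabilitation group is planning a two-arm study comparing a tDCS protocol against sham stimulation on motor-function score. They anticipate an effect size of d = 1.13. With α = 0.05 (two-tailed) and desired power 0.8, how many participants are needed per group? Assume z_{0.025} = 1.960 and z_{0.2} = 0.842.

n = 13 per group

For two independent groups with equal n: n = 2·((z_{α/2} + z_β) / d)².
z_{α/2} + z_β = 1.960 + 0.842 = 2.802.
n = 2 × (2.802 / 1.13)² = 2 × 2.480² = 2 × 6.15 = 12.3.
Round up to the next whole participant.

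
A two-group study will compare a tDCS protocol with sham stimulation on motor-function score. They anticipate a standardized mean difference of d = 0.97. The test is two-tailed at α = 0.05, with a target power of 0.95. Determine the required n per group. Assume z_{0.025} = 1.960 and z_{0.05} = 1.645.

For two independent groups with equal n: n = 2·((z_{α/2} + z_β) / d)².
z_{α/2} + z_β = 1.960 + 1.645 = 3.605.
n = 2 × (3.605 / 0.97)² = 2 × 3.716² = 2 × 13.81 = 27.6.
Round up to the next whole participant.

n = 28 per group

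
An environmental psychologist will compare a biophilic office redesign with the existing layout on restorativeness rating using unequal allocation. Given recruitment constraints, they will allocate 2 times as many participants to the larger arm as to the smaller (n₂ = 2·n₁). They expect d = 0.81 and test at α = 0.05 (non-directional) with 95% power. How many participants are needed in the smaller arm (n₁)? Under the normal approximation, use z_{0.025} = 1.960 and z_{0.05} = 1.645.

n₁ = 30

With allocation ratio k = n₂/n₁ = 2, Var(x̄₁−x̄₂) = σ²(1/n₁ + 1/(k·n₁)) = σ²·(k+1)/(k·n₁).
So n₁ = (1 + 1/k)·((z_{α/2} + z_β)/d)² = 1.500 × (3.605/0.81)².
n₁ = 1.500 × 19.81 = 29.7.
Round up: n₁ = 30, giving n₂ = 2 × 30 = 60.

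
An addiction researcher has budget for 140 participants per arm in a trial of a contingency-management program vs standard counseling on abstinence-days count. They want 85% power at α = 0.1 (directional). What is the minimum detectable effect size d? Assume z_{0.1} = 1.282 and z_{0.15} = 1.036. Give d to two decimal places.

For two independent groups of n = 140 each: d_min = (z_{α} + z_β)·√(2/n).
z-sum = 1.282 + 1.036 = 2.318.
d_min = 2.318 × √(2/140) = 2.318 × 0.1195 = 0.277.

d_min ≈ 0.28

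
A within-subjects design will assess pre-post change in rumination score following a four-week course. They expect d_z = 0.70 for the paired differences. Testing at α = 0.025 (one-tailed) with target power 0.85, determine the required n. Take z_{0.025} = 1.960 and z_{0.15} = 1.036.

n = 19 pairs

For a paired (one-sample on differences) test: n = ((z_{α} + z_β) / d)².
z_{α} + z_β = 1.960 + 1.036 = 2.996.
n = (2.996 / 0.70)² = 4.280² = 18.32.
Round up.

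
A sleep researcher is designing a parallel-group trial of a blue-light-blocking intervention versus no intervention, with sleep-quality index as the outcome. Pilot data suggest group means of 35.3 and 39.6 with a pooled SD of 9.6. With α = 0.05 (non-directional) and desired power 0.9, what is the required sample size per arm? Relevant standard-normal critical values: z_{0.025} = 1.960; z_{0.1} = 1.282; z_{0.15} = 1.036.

Cohen's d = |M₁ − M₂| / SD_pooled = |35.3 − 39.6| / 9.6 = 4.3 / 9.6 = 0.448.
For two independent groups with equal n: n = 2·((z_{α/2} + z_β) / d)².
z_{α/2} + z_β = 1.960 + 1.282 = 3.242.
n = 2 × (3.242 / 0.448)² = 2 × 7.237² = 2 × 52.37 = 104.7.
Round up to the next whole participant.

n = 105 per group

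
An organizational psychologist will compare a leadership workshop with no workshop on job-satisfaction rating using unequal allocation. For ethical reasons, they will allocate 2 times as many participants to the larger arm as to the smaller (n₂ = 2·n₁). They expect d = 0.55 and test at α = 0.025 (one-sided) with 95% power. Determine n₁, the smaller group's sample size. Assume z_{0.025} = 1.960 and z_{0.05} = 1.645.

n₁ = 65

With allocation ratio k = n₂/n₁ = 2, Var(x̄₁−x̄₂) = σ²(1/n₁ + 1/(k·n₁)) = σ²·(k+1)/(k·n₁).
So n₁ = (1 + 1/k)·((z_{α} + z_β)/d)² = 1.500 × (3.605/0.55)².
n₁ = 1.500 × 42.96 = 64.4.
Round up: n₁ = 65, giving n₂ = 2 × 65 = 130.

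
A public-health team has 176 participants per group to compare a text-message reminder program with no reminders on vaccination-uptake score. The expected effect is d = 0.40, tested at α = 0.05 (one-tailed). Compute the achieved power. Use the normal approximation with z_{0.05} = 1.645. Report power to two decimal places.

power ≈ 0.98

For two equal groups, power = Φ(d·√(n/2) − z_{α}).
d·√(n/2) = 0.40 × √(176/2) = 0.40 × 9.381 = 3.752.
z_β = 3.752 − 1.645 = 2.107.
Power = Φ(2.107) = 0.982.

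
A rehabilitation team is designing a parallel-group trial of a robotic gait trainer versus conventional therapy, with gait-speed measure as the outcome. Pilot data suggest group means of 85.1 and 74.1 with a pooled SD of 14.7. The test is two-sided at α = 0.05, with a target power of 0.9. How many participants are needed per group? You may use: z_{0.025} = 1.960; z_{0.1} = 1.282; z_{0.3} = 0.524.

Cohen's d = |M₁ − M₂| / SD_pooled = |85.1 − 74.1| / 14.7 = 11.0 / 14.7 = 0.748.
For two independent groups with equal n: n = 2·((z_{α/2} + z_β) / d)².
z_{α/2} + z_β = 1.960 + 1.282 = 3.242.
n = 2 × (3.242 / 0.748)² = 2 × 4.334² = 2 × 18.79 = 37.6.
Round up to the next whole participant.

n = 38 per group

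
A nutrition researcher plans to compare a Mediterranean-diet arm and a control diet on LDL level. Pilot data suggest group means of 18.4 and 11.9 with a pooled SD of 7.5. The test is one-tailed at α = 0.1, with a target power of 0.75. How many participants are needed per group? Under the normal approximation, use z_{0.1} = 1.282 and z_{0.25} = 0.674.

n = 11 per group

Cohen's d = |M₁ − M₂| / SD_pooled = |18.4 − 11.9| / 7.5 = 6.5 / 7.5 = 0.867.
For two independent groups with equal n: n = 2·((z_{α} + z_β) / d)².
z_{α} + z_β = 1.282 + 0.674 = 1.956.
n = 2 × (1.956 / 0.867)² = 2 × 2.256² = 2 × 5.09 = 10.2.
Round up to the next whole participant.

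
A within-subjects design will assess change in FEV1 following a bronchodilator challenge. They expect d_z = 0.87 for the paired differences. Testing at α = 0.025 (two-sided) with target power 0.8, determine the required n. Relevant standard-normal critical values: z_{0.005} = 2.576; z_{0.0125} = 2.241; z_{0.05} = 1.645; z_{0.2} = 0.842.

For a paired (one-sample on differences) test: n = ((z_{α/2} + z_β) / d)².
z_{α/2} + z_β = 2.241 + 0.842 = 3.083.
n = (3.083 / 0.87)² = 3.544² = 12.56.
Round up.

n = 13 pairs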